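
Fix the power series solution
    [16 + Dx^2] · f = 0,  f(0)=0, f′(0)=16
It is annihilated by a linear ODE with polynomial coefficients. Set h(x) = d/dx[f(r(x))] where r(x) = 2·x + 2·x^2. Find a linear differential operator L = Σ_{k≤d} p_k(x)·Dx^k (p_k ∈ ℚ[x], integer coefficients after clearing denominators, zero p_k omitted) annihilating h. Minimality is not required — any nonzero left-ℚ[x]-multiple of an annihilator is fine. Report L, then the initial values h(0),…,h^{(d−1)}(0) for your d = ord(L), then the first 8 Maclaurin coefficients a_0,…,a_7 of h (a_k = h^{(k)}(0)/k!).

L = (76 + 512·x + 1536·x^2 + 2048·x^3 + 1024·x^4) + (-6 - 12·x)·Dx + (1 + 4·x + 4·x^2)·Dx^2  (order 2).
h: a_k = 32, 64, -1024, -4096, 1024/3, 30720, 2916352/45, -262144/45, …
ICs: h(0) = 32, h′(0) = 64.

f: a_k = 0, 16, 0, -128/3, 0, 512/15, 0, -4096/315, …
L₀ from L_f via x↦r, Dx↦r'^{-1}Dx.
Differentiate: ansatz ord ≤ ord L₀ ⇒ L.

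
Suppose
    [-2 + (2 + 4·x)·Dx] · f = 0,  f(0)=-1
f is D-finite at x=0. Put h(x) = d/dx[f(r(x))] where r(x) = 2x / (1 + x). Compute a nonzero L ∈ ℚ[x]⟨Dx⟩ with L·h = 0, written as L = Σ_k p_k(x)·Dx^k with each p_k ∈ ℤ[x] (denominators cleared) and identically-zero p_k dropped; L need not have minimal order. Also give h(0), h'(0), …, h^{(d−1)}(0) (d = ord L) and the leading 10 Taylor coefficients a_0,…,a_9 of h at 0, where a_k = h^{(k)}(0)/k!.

f: a_k = -1, -1, 1/2, -1/2, 5/8, -7/8, 21/16, -33/16, 429/128, -715/128, …
h₀=f(r): pull back L_f along r ⇒ L₀.
Derive L from L₀ (diff closure).
L = (-4 - 10·x) + (-1 - 6·x - 5·x^2)·Dx  (order 1).
h: a_k = -2, 8, -30, 120, -510, 2256, -10234, 47200, -220230, 1036440, …
ICs: h(0) = -2.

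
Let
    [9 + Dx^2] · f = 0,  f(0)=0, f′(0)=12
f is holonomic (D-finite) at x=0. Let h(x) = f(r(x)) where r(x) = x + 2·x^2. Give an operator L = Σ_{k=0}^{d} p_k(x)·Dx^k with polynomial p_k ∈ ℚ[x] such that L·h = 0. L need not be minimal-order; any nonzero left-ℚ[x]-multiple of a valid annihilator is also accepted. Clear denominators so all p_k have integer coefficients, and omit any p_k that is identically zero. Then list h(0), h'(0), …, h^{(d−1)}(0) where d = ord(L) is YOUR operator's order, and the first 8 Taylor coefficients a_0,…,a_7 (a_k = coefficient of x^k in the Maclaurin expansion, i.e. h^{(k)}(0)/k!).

L = (9 + 108·x + 432·x^2 + 576·x^3) - 4·Dx + (1 + 4·x)·Dx^2  (order 2).
h: a_k = 0, 12, 24, -18, -108, -2079/10, -63, 45117/140, …
ICs: h(0) = 0, h′(0) = 12.

f: a_k = 0, 12, 0, -18, 0, 81/10, 0, -243/140, …
h₀=f(r): pull back L_f along r ⇒ L₀.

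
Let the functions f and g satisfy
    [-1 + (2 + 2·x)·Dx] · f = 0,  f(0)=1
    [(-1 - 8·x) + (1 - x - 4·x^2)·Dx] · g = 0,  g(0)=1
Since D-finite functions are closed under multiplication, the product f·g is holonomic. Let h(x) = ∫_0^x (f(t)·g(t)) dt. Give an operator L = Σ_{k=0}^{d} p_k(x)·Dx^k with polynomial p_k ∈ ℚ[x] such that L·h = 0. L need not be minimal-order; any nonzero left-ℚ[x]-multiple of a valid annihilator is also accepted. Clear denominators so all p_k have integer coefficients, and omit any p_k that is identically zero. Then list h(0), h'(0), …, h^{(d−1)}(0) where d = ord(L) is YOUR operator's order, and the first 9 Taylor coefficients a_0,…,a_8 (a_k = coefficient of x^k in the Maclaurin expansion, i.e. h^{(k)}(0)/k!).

L = (3 + 17·x + 12·x^2)·Dx + (-2 + 10·x^2 + 8·x^3)·Dx^2  (order 2).
h: a_k = 0, 1, 3/4, 43/24, 183/64, 4211/640, 20141/1536, 215295/7168, 1075135/16384, …
ICs: h(0) = 0, h′(0) = 1.

f: a_k = 1, 1/2, -1/8, 1/16, -5/128, 7/256, -21/1024, 33/2048, -429/32768, …
g: a_k = 1, 1, 5, 9, 29, 65, 181, 441, 1165, …
L₀ := L_f ⊗_s L_g (sym. prod.), ord ≤ 1.
h=∫h₀ ⇒ L = L₀·Dx.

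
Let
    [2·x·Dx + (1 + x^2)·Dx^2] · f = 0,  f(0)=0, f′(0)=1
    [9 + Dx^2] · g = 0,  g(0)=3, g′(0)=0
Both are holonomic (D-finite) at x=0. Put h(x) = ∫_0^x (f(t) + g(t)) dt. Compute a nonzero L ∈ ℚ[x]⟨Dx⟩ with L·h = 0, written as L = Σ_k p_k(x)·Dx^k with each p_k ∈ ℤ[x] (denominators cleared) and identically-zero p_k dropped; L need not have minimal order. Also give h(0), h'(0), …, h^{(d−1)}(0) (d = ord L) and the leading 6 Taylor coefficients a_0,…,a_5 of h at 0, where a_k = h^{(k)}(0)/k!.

f: a_k = 0, 1, 0, -1/3, 0, 1/5, …
g: a_k = 3, 0, -27/2, 0, 81/8, 0, …
Sum ⇒ L₀ = lclm(L_f,L_g) in ℚ(x)⟨Dx⟩.
∫: right-multiply L₀ by Dx.
L = (-54·x + 540·x^3 + 162·x^5)·Dx^2 + (63 + 279·x^2 + 297·x^4 + 81·x^6)·Dx^3 + (-6·x + 60·x^3 + 18·x^5)·Dx^4 + (7 + 31·x^2 + 33·x^4 + 9·x^6)·Dx^5  (order 5).
h: a_k = 0, 3, 1/2, -9/2, -1/12, 81/40, …
ICs: h(0) = 0, h′(0) = 3, h′′(0) = 1, h′′′(0) = -27, h′′′′(0) = -2.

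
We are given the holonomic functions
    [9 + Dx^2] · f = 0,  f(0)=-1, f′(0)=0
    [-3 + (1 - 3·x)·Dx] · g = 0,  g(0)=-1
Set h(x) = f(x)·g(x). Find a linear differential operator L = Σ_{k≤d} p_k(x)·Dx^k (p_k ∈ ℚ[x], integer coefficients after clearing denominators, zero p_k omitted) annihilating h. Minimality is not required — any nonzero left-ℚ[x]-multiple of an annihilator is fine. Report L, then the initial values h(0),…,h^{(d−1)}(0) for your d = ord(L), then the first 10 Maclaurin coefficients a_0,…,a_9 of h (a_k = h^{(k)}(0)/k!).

f: a_k = -1, 0, 9/2, 0, -27/8, 0, 81/80, 0, -729/4480, 0, …
g: a_k = -1, -3, -9, -27, -81, -243, -729, -2187, -6561, -19683, …
L₀ := L_f ⊗_s L_g (sym. prod.), ord ≤ 2.
L = (-9 + 27·x) + 6·Dx + (-1 + 3·x)·Dx^2  (order 2).
h: a_k = 1, 3, 9/2, 27/2, 351/8, 1053/8, 31509/80, 94527/80, 3176253/896, 9528759/896, …
ICs: h(0) = 1, h′(0) = 3.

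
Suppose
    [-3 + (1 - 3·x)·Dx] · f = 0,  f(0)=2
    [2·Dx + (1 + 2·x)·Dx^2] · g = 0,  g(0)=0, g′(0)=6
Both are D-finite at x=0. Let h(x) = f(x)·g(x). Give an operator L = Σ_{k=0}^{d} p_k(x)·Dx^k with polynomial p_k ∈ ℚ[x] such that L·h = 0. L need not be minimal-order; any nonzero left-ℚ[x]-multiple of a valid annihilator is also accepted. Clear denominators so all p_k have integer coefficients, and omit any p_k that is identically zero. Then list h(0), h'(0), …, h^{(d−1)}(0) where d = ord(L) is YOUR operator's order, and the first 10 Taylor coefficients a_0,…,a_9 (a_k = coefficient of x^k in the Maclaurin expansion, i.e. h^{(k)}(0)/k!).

L = 6 + (4 + 18·x)·Dx + (-1 + x + 6·x^2)·Dx^2  (order 2).
h: a_k = 0, 12, 24, 88, 240, 3792/5, 11056/5, 236016/35, 701328/35, 6347792/105, …
ICs: h(0) = 0, h′(0) = 12.

f: a_k = 2, 6, 18, 54, 162, 486, 1458, 4374, 13122, 39366, …
g: a_k = 0, 6, -6, 8, -12, 96/5, -32, 384/7, -96, 512/3, …
f·g: L₀ = L_f ⊗_s L_g, ord ≤ 1·2.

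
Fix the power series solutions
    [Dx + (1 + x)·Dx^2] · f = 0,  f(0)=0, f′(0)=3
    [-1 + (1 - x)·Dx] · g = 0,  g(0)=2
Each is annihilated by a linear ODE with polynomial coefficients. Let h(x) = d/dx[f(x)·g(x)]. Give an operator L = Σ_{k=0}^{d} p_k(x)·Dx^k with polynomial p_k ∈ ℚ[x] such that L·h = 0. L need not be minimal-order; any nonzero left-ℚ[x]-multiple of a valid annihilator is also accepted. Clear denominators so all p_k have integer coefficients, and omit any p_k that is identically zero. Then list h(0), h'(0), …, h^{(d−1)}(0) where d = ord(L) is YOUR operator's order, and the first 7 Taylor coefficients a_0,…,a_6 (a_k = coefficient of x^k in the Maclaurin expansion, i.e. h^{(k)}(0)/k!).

f: a_k = 0, 3, -3/2, 1, -3/4, 3/5, -1/2, …
g: a_k = 2, 2, 2, 2, 2, 2, 2, …
f·g: L₀ = L_f ⊗_s L_g, ord ≤ 2·1.
h=h₀': d/dx-closure on L₀ ⇒ L.
L = 4 + (1 + 5·x)·Dx + (-1 + x^2)·Dx^2  (order 2).
h: a_k = 6, 6, 15, 14, 47/2, 111/5, 319/10, …
ICs: h(0) = 6, h′(0) = 6.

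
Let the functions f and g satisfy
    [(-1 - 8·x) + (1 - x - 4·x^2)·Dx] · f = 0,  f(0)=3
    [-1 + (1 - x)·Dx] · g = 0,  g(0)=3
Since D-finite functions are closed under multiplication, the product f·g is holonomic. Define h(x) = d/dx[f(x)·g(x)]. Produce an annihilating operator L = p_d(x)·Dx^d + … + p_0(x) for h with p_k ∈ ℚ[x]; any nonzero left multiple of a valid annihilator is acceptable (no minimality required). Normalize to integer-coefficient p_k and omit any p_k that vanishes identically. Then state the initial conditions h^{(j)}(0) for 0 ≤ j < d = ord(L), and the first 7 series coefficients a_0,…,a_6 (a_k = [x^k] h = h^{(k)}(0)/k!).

L = (7 + 6·x + 3·x^2 - 96·x^3 + 96·x^4) + (-1 - x + 15·x^2 - 7·x^3 - 30·x^4 + 24·x^5)·Dx  (order 1).
h: a_k = 18, 126, 432, 1620, 4950, 15714, 46116, …
ICs: h(0) = 18.

f: a_k = 3, 3, 15, 27, 87, 195, 543, …
g: a_k = 3, 3, 3, 3, 3, 3, 3, …
Product ⇒ symmetric product L₀, ord ≤ 1.
h₀' ⇒ L via d/dx closure of L₀.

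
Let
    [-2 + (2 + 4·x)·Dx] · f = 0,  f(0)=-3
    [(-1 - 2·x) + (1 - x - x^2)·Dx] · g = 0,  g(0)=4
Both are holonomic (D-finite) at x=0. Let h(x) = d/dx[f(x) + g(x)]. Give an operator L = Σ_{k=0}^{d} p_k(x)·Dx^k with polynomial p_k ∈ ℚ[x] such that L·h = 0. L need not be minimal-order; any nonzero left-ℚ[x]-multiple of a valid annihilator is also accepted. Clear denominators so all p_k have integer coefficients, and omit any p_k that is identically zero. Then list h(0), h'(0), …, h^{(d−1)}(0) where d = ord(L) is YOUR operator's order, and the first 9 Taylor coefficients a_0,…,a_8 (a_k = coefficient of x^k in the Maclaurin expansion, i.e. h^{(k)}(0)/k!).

L = (-6 - 18·x - 24·x^2 - 12·x^3 - 6·x^4) + (-3 - 24·x - 63·x^2 - 72·x^3 - 45·x^4 - 18·x^5)·Dx + (1 + 4·x + 3·x^2 - 6·x^3 - 13·x^4 - 12·x^5 - 4·x^6)·Dx^2  (order 2).
h: a_k = 1, 19, 63/2, 175/2, 1175/8, 2685/8, 8715/16, 18695/16, 234135/128, …
ICs: h(0) = 1, h′(0) = 19.

f: a_k = -3, -3, 3/2, -3/2, 15/8, -21/8, 63/16, -99/16, 1287/128, …
g: a_k = 4, 4, 8, 12, 20, 32, 52, 84, 136, …
Sum ⇒ L₀ = lclm(L_f,L_g) in ℚ(x)⟨Dx⟩.
Derive L from L₀ (diff closure).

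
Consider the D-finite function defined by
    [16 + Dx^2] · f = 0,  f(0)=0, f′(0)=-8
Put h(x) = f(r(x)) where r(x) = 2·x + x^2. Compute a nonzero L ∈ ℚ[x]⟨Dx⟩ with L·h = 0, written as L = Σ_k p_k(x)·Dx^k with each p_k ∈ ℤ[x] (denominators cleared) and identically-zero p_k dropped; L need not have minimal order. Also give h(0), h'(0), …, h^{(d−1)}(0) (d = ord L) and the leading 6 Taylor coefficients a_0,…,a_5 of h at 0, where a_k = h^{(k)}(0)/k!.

L = (64 + 192·x + 192·x^2 + 64·x^3) - Dx + (1 + x)·Dx^2  (order 2).
h: a_k = 0, -16, -8, 512/3, 256, -6272/15, …
ICs: h(0) = 0, h′(0) = -16.

f: a_k = 0, -8, 0, 64/3, 0, -256/15, …
L₀ from L_f via x↦r, Dx↦r'^{-1}Dx.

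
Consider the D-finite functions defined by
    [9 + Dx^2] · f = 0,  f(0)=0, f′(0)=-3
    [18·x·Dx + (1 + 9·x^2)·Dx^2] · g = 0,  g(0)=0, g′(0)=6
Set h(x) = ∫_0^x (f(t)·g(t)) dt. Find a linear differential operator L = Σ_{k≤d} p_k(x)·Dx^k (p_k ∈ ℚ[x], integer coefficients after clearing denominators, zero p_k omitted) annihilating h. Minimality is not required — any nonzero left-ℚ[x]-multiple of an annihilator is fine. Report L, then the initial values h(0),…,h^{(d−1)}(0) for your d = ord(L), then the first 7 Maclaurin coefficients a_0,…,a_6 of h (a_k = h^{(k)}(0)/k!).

f: a_k = 0, -3, 0, 9/2, 0, -81/40, 0, …
g: a_k = 0, 6, 0, -18, 0, 486/5, 0, …
Sym-product of L_f,L_g gives L₀ (≤ ord 4).
Integrate: L := L₀·Dx.
L = (810 + 18954·x^2 + 72171·x^4 + 236196·x^6 + 531441·x^8)·Dx + (972·x + 14580·x^3 + 78732·x^5 + 236196·x^7)·Dx^2 + (108 + 2592·x^2 + 13122·x^4 + 52488·x^6 + 118098·x^8)·Dx^3 + (108·x + 1620·x^3 + 8748·x^5 + 26244·x^7)·Dx^4 + (2 + 54·x^2 + 567·x^4 + 2916·x^6 + 6561·x^8)·Dx^5  (order 5).
h: a_k = 0, 0, 0, -6, 0, 81/5, 0, …
ICs: h(0) = 0, h′(0) = 0, h′′(0) = 0, h′′′(0) = -36, h′′′′(0) = 0.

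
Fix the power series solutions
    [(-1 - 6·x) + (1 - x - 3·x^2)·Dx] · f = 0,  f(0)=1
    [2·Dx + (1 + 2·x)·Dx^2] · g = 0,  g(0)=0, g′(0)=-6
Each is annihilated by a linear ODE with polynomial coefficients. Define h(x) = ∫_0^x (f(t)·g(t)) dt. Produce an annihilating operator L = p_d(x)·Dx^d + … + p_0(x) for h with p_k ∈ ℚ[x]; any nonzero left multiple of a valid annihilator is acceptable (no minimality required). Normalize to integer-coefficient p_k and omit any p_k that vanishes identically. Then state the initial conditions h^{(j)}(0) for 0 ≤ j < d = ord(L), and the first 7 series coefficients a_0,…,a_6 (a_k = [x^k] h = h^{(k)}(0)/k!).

f: a_k = 1, 1, 4, 7, 19, 40, 97, …
g: a_k = 0, -6, 6, -8, 12, -96/5, 32, …
f·g: L₀ = L_f ⊗_s L_g, ord ≤ 1·2.
Integrate: L := L₀·Dx.
L = (8 + 24·x)·Dx + (18·x + 30·x^2)·Dx^2 + (-1 - x + 5·x^2 + 6·x^3)·Dx^3  (order 3).
h: a_k = 0, 0, -3, 0, -13/2, -14/5, -278/15, …
ICs: h(0) = 0, h′(0) = 0, h′′(0) = -6.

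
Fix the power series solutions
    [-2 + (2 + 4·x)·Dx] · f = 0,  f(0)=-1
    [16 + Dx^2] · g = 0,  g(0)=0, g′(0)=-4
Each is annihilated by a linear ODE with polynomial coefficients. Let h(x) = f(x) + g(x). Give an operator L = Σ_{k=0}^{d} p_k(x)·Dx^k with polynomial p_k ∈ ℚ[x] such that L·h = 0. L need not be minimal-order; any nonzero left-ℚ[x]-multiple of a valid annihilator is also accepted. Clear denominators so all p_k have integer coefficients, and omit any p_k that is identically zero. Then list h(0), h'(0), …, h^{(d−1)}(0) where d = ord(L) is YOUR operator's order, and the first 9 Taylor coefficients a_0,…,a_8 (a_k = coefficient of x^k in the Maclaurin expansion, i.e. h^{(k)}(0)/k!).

L = (-304 - 1024·x - 1024·x^2) + (240 + 1504·x + 3072·x^2 + 2048·x^3)·Dx + (-19 - 64·x - 64·x^2)·Dx^2 + (15 + 94·x + 192·x^2 + 128·x^3)·Dx^3  (order 3).
h: a_k = -1, -5, 1/2, 61/6, 5/8, -1129/120, 21/16, 5989/5040, 429/128, …
ICs: h(0) = -1, h′(0) = -5, h′′(0) = 1.

f: a_k = -1, -1, 1/2, -1/2, 5/8, -7/8, 21/16, -33/16, 429/128, …
g: a_k = 0, -4, 0, 32/3, 0, -128/15, 0, 1024/315, 0, …
L₀ := lclm(L_f,L_g); ord L₀ ≤ 1+2.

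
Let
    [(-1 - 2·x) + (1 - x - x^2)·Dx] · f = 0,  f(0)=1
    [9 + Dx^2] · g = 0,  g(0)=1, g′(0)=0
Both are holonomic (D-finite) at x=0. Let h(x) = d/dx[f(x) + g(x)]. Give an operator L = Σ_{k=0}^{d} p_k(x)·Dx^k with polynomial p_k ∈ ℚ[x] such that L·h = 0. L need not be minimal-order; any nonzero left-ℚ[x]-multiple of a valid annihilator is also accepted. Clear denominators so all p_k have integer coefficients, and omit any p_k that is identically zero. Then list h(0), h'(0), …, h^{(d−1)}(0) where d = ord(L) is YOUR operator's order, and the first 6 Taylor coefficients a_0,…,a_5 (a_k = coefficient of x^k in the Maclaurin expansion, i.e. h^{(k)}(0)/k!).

f: a_k = 1, 1, 2, 3, 5, 8, …
g: a_k = 1, 0, -9/2, 0, 27/8, 0, …
h₀=f+g: left-lcm gives L₀, ord ≤ 3.
h=h₀': d/dx-closure on L₀ ⇒ L.
L = (468 + 1026·x + 1170·x^2 + 450·x^3 + 630·x^4 + 486·x^5 + 162·x^6) + (-81 - 63·x + 252·x^2 + 45·x^3 - 90·x^4 + 153·x^5 + 189·x^6 + 54·x^7)·Dx + (52 + 114·x + 130·x^2 + 50·x^3 + 70·x^4 + 54·x^5 + 18·x^6)·Dx^2 + (-9 - 7·x + 28·x^2 + 5·x^3 - 10·x^4 + 17·x^5 + 21·x^6 + 6·x^7)·Dx^3  (order 3).
h: a_k = 1, -5, 9, 67/2, 40, 2877/40, …
ICs: h(0) = 1, h′(0) = -5, h′′(0) = 18.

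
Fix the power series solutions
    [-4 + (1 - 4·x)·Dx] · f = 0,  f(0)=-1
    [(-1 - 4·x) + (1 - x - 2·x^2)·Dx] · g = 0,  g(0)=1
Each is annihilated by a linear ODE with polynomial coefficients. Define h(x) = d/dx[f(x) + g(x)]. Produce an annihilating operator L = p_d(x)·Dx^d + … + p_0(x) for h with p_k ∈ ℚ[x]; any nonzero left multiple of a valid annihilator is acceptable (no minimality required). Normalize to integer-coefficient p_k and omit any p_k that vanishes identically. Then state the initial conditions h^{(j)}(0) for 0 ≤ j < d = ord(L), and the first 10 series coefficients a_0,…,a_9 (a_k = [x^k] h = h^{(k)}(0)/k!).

L = (168 + 192·x + 1728·x^2 - 768·x^3 + 768·x^4) + (-33 - 144·x + 264·x^2 + 1056·x^3 - 576·x^4 + 768·x^5)·Dx + (1 + 13·x - 100·x^2 + 120·x^3 + 40·x^4 - 64·x^5 + 128·x^6)·Dx^2  (order 2).
h: a_k = -3, -26, -177, -980, -5015, -24318, -114093, -522920, -2356227, -10478930, …
ICs: h(0) = -3, h′(0) = -26.

f: a_k = -1, -4, -16, -64, -256, -1024, -4096, -16384, -65536, -262144, …
g: a_k = 1, 1, 3, 5, 11, 21, 43, 85, 171, 341, …
f+g: L₀ = lclm(L_f,L_g), ord ≤ 1+1.
Derive L from L₀ (diff closure).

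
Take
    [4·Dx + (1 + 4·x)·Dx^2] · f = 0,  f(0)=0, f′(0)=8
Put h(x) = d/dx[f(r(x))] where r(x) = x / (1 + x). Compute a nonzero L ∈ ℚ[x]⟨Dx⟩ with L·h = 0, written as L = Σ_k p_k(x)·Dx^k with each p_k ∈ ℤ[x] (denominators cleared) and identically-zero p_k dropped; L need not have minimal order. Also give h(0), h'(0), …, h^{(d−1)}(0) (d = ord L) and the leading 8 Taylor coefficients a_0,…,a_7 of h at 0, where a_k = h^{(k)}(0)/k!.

f: a_k = 0, 8, -16, 128/3, -128, 2048/5, -4096/3, 32768/7, …
L₀ from L_f via x↦r, Dx↦r'^{-1}Dx.
h₀' ⇒ L via d/dx closure of L₀.
L = (6 + 10·x) + (1 + 6·x + 5·x^2)·Dx  (order 1).
h: a_k = 8, -48, 248, -1248, 6248, -31248, 156248, -781248, …
ICs: h(0) = 8.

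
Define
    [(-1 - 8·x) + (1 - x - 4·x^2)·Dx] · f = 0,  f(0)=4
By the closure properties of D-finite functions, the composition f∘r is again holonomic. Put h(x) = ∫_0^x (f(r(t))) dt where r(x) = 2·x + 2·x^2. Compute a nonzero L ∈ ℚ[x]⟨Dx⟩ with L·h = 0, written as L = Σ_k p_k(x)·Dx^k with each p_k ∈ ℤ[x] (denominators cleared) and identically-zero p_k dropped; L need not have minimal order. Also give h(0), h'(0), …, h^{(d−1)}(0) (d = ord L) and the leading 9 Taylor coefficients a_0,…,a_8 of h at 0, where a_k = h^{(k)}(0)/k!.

L = (2 + 36·x + 96·x^2 + 64·x^3)·Dx + (-1 + 2·x + 18·x^2 + 32·x^3 + 16·x^4)·Dx^2  (order 2).
h: a_k = 0, 4, 4, 88/3, 112, 560, 2768, 99360/7, 74304, …
ICs: h(0) = 0, h′(0) = 4.

f: a_k = 4, 4, 20, 36, 116, 260, 724, 1764, 4660, …
Change of var in L_f (x↦r) gives L₀.
Integrate: L := L₀·Dx.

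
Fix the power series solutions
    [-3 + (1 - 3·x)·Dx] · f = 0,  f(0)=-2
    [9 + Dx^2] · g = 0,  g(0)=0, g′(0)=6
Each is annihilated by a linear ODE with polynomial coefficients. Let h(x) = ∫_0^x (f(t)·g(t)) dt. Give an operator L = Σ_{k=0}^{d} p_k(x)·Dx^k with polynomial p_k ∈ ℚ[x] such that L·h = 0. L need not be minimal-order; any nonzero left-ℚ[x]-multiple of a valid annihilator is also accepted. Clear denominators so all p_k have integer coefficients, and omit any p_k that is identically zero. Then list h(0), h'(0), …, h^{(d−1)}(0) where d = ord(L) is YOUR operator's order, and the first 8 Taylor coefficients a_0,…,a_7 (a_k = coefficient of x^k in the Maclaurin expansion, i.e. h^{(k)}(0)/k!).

f: a_k = -2, -6, -18, -54, -162, -486, -1458, -4374, …
g: a_k = 0, 6, 0, -9, 0, 81/20, 0, -243/280, …
L₀ := L_f ⊗_s L_g (sym. prod.), ord ≤ 2.
Integrate: L := L₀·Dx.
L = (-9 + 27·x)·Dx + 6·Dx^2 + (-1 + 3·x)·Dx^3  (order 3).
h: a_k = 0, 0, -6, -12, -45/2, -54, -2727/20, -24543/70, …
ICs: h(0) = 0, h′(0) = 0, h′′(0) = -12.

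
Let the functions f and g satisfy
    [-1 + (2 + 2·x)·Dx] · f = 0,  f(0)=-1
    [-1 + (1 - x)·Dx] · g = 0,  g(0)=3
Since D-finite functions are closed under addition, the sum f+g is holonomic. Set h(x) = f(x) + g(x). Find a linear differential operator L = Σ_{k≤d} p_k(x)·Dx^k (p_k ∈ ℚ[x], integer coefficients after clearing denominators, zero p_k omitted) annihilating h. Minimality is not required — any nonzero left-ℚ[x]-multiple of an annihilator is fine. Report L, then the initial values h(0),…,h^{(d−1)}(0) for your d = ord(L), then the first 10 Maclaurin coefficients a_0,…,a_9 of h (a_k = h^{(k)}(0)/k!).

L = (5 + 3·x) + (-9 - 14·x - 9·x^2)·Dx + (2 + 6·x - 2·x^2 - 6·x^3)·Dx^2  (order 2).
h: a_k = 2, 5/2, 25/8, 47/16, 389/128, 761/256, 3093/1024, 6111/2048, 98733/32768, 195893/65536, …
ICs: h(0) = 2, h′(0) = 5/2.

f: a_k = -1, -1/2, 1/8, -1/16, 5/128, -7/256, 21/1024, -33/2048, 429/32768, -715/65536, …
g: a_k = 3, 3, 3, 3, 3, 3, 3, 3, 3, 3, …
f+g: L₀ = lclm(L_f,L_g), ord ≤ 1+1.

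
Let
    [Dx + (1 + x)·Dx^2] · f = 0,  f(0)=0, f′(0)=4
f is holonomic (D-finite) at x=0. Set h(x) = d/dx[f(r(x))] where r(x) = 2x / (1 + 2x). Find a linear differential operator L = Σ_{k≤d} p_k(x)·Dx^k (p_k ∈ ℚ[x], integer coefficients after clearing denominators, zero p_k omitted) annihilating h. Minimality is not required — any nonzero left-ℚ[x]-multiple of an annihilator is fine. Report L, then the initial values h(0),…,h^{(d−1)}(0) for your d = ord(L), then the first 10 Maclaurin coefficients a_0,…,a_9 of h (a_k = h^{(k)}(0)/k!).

f: a_k = 0, 4, -2, 4/3, -1, 4/5, -2/3, 4/7, -1/2, 4/9, …
Substitute x→r, Dx→(1/r')Dx; clear ⇒ L₀.
h₀' ⇒ L via d/dx closure of L₀.
L = (6 + 16·x) + (1 + 6·x + 8·x^2)·Dx  (order 1).
h: a_k = 8, -48, 224, -960, 3968, -16128, 65024, -261120, 1046528, -4190208, …
ICs: h(0) = 8.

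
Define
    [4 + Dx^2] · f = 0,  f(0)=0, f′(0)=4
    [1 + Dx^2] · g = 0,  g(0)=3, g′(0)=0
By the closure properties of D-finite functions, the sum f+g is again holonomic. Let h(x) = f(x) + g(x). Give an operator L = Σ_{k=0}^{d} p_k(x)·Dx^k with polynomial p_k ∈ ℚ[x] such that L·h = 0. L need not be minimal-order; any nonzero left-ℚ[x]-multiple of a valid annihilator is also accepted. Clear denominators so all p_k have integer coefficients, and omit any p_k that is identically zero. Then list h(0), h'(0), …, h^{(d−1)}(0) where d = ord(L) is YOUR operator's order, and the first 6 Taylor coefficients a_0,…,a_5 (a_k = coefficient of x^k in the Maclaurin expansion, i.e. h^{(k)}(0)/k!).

L = 4 + 5·Dx^2 + Dx^4  (order 4).
h: a_k = 3, 4, -3/2, -8/3, 1/8, 8/15, …
ICs: h(0) = 3, h′(0) = 4, h′′(0) = -3, h′′′(0) = -16.

f: a_k = 0, 4, 0, -8/3, 0, 8/15, …
g: a_k = 3, 0, -3/2, 0, 1/8, 0, …
Sum ⇒ L₀ = lclm(L_f,L_g) in ℚ(x)⟨Dx⟩.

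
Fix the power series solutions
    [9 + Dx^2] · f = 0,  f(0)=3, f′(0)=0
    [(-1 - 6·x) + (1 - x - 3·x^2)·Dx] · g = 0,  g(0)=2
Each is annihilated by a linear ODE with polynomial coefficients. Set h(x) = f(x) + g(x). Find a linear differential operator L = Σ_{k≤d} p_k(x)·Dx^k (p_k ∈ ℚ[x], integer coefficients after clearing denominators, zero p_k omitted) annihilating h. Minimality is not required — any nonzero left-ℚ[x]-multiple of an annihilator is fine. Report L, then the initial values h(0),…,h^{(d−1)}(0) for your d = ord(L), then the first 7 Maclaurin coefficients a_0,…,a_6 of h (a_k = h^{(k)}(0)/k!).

f: a_k = 3, 0, -27/2, 0, 81/8, 0, -243/80, …
g: a_k = 2, 2, 8, 14, 38, 80, 194, …
Weyl lclm of L_f,L_g ⇒ L₀ (ord ≤ 3).
L = (-459 - 2916·x - 1539·x^2 - 3888·x^3 - 3645·x^4 - 4374·x^5) + (153 - 153·x - 378·x^2 + 405·x^3 - 2187·x^5 - 2187·x^6)·Dx + (-51 - 324·x - 171·x^2 - 432·x^3 - 405·x^4 - 486·x^5)·Dx^2 + (17 - 17·x - 42·x^2 + 45·x^3 - 243·x^5 - 243·x^6)·Dx^3  (order 3).
h: a_k = 5, 2, -11/2, 14, 385/8, 80, 15277/80, …
ICs: h(0) = 5, h′(0) = 2, h′′(0) = -11.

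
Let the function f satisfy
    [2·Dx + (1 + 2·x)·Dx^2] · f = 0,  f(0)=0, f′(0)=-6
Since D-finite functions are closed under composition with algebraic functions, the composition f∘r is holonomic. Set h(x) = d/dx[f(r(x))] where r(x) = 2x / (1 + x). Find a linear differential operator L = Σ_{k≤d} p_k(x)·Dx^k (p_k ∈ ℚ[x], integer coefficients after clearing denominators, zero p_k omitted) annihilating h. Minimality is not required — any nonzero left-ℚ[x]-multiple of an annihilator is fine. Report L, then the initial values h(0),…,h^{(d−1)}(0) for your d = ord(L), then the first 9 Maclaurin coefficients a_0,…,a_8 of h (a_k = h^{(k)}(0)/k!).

f: a_k = 0, -6, 6, -8, 12, -96/5, 32, -384/7, 96, …
Change of var in L_f (x↦r) gives L₀.
h=h₀': d/dx-closure on L₀ ⇒ L.
L = (6 + 10·x) + (1 + 6·x + 5·x^2)·Dx  (order 1).
h: a_k = -12, 72, -372, 1872, -9372, 46872, -234372, 1171872, -5859372, …
ICs: h(0) = -12.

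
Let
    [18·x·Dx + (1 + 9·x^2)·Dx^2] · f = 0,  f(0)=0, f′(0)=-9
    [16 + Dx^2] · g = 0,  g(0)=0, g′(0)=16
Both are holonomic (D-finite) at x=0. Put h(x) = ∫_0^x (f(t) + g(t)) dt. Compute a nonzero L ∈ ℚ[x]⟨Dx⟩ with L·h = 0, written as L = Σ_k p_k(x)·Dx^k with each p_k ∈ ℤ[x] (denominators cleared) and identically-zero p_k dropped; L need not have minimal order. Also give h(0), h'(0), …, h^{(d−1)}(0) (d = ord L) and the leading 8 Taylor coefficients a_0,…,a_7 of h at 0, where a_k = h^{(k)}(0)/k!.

f: a_k = 0, -9, 0, 27, 0, -729/5, 0, 6561/7, …
g: a_k = 0, 16, 0, -128/3, 0, 512/15, 0, -4096/315, …
h₀=f+g: left-lcm gives L₀, ord ≤ 4.
Integrate: L := L₀·Dx.
L = (-13248·x + 181440·x^3 + 186624·x^5)·Dx^2 + (-16 + 6048·x^2 + 66096·x^4 + 93312·x^6)·Dx^3 + (-828·x + 11340·x^3 + 11664·x^5)·Dx^4 + (-1 + 378·x^2 + 4131·x^4 + 5832·x^6)·Dx^5  (order 5).
h: a_k = 0, 0, 7/2, 0, -47/12, 0, -335/18, 0, …
ICs: h(0) = 0, h′(0) = 0, h′′(0) = 7, h′′′(0) = 0, h′′′′(0) = -94.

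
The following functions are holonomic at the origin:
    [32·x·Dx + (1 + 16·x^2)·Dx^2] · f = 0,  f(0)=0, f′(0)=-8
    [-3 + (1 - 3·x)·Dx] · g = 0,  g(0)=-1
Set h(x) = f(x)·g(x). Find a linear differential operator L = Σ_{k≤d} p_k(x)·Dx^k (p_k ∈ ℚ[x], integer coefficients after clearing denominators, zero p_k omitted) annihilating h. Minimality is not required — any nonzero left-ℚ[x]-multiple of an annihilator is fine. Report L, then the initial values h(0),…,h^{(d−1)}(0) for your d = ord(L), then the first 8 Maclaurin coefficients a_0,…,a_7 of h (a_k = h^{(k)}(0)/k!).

L = 96·x + (6 - 32·x + 192·x^2)·Dx + (-1 + 3·x - 16·x^2 + 48·x^3)·Dx^2  (order 2).
h: a_k = 0, 8, 24, 88/3, 88, 3368/5, 10104/5, 48344/35, …
ICs: h(0) = 0, h′(0) = 8.

f: a_k = 0, -8, 0, 128/3, 0, -2048/5, 0, 32768/7, …
g: a_k = -1, -3, -9, -27, -81, -243, -729, -2187, …
Sym-product of L_f,L_g gives L₀ (≤ ord 2).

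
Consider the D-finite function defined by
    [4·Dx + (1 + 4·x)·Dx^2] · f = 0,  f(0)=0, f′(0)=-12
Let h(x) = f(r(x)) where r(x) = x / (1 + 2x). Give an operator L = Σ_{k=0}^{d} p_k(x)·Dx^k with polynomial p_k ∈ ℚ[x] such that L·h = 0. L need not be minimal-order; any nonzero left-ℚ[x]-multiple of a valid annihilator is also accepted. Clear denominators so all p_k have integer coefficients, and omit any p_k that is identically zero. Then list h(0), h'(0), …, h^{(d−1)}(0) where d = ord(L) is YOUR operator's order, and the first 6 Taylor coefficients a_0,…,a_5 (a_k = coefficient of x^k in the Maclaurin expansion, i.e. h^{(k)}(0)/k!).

L = (8 + 24·x)·Dx + (1 + 8·x + 12·x^2)·Dx^2  (order 2).
h: a_k = 0, -12, 48, -208, 960, -23232/5, …
ICs: h(0) = 0, h′(0) = -12.

f: a_k = 0, -12, 24, -64, 192, -3072/5, …
Change of var in L_f (x↦r) gives L₀.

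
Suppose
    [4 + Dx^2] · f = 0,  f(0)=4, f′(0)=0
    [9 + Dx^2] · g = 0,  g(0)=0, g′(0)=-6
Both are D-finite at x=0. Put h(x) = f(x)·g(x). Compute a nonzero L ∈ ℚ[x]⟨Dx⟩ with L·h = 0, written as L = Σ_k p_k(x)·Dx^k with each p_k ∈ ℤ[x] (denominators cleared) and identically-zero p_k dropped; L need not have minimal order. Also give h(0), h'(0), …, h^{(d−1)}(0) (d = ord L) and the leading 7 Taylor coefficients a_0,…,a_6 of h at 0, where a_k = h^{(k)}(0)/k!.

f: a_k = 4, 0, -8, 0, 8/3, 0, -16/45, …
g: a_k = 0, -6, 0, 9, 0, -81/20, 0, …
f·g: L₀ = L_f ⊗_s L_g, ord ≤ 2·2.
L = 25 + 26·Dx^2 + Dx^4  (order 4).
h: a_k = 0, -24, 0, 84, 0, -521/5, 0, …
ICs: h(0) = 0, h′(0) = -24, h′′(0) = 0, h′′′(0) = 504.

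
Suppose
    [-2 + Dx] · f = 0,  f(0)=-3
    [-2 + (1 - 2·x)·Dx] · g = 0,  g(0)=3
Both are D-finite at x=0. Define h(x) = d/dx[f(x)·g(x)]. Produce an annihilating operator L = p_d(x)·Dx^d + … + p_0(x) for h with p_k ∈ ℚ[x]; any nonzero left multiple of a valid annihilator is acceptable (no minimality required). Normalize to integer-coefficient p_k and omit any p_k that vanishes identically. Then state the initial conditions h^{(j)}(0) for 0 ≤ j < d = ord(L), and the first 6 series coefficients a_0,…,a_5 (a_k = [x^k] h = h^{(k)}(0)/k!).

f: a_k = -3, -6, -6, -4, -2, -4/5, …
g: a_k = 3, 6, 12, 24, 48, 96, …
Sym-product of L_f,L_g gives L₀ (≤ ord 1).
h=h₀': d/dx-closure on L₀ ⇒ L.
L = (5 - 8·x + 4·x^2) + (-1 + 3·x - 2·x^2)·Dx  (order 1).
h: a_k = -36, -180, -576, -1560, -3912, -46968/5, …
ICs: h(0) = -36.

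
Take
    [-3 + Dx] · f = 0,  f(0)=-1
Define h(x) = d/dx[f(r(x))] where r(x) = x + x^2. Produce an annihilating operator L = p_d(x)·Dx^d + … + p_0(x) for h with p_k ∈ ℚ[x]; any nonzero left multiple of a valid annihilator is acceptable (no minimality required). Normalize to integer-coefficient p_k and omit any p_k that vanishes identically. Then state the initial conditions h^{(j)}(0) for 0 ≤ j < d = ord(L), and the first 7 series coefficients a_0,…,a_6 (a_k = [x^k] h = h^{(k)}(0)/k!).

L = (5 + 12·x + 12·x^2) + (-1 - 2·x)·Dx  (order 1).
h: a_k = -3, -15, -81/2, -171/2, -1161/8, -8613/40, -4509/16, …
ICs: h(0) = -3.

f: a_k = -1, -3, -9/2, -9/2, -27/8, -81/40, -81/80, …
f∘r: x↦r, Dx↦Dx/r' in L_f ⇒ L₀.
Differentiate: ansatz ord ≤ ord L₀ ⇒ L.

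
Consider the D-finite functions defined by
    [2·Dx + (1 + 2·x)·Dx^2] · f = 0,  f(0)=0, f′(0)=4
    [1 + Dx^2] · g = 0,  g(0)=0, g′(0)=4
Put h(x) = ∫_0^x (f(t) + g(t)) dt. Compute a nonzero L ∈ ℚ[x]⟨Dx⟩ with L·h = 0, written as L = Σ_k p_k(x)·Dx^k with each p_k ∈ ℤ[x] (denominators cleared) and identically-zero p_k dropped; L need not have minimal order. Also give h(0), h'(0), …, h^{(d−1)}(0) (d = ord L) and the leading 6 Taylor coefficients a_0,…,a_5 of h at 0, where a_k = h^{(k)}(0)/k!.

L = (50 + 8·x + 8·x^2)·Dx^2 + (9 + 22·x + 12·x^2 + 8·x^3)·Dx^3 + (50 + 8·x + 8·x^2)·Dx^4 + (9 + 22·x + 12·x^2 + 8·x^3)·Dx^5  (order 5).
h: a_k = 0, 0, 4, -4/3, 7/6, -8/5, …
ICs: h(0) = 0, h′(0) = 0, h′′(0) = 8, h′′′(0) = -8, h′′′′(0) = 28.

f: a_k = 0, 4, -4, 16/3, -8, 64/5, …
g: a_k = 0, 4, 0, -2/3, 0, 1/30, …
Weyl lclm of L_f,L_g ⇒ L₀ (ord ≤ 4).
h=∫h₀ ⇒ L = L₀·Dx.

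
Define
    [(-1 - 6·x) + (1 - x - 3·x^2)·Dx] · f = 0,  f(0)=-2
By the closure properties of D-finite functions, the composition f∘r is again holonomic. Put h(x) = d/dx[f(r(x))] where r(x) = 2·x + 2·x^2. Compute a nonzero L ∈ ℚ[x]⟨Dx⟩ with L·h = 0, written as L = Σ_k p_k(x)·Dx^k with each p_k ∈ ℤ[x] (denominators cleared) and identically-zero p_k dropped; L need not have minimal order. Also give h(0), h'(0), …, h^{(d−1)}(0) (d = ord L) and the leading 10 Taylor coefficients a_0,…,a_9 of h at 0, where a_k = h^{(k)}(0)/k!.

L = (18 + 156·x + 804·x^2 + 2736·x^3 + 4968·x^4 + 4320·x^5 + 1440·x^6) + (-1 - 12·x + 6·x^2 + 268·x^3 + 900·x^4 + 1368·x^5 + 1008·x^6 + 288·x^7)·Dx  (order 1).
h: a_k = -4, -72, -528, -3904, -26640, -173856, -1106560, -6891264, -42257664, -255919360, …
ICs: h(0) = -4.

f: a_k = -2, -2, -8, -14, -38, -80, -194, -434, -1016, -2318, …
h₀=f(r): pull back L_f along r ⇒ L₀.
Differentiate: ansatz ord ≤ ord L₀ ⇒ L.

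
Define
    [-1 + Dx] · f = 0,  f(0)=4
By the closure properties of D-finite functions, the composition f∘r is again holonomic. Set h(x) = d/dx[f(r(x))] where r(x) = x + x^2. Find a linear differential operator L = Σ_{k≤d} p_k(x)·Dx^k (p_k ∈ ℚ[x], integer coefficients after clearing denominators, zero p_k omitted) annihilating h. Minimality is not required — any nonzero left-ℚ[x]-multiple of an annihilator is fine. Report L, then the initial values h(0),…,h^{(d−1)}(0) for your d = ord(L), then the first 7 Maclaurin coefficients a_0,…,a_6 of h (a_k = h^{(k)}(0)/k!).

f: a_k = 4, 4, 2, 2/3, 1/6, 1/30, 1/180, …
h₀=f(r): pull back L_f along r ⇒ L₀.
Differentiate: ansatz ord ≤ ord L₀ ⇒ L.
L = (3 + 4·x + 4·x^2) + (-1 - 2·x)·Dx  (order 1).
h: a_k = 4, 12, 14, 50/3, 27/2, 331/30, 1303/180, …
ICs: h(0) = 4.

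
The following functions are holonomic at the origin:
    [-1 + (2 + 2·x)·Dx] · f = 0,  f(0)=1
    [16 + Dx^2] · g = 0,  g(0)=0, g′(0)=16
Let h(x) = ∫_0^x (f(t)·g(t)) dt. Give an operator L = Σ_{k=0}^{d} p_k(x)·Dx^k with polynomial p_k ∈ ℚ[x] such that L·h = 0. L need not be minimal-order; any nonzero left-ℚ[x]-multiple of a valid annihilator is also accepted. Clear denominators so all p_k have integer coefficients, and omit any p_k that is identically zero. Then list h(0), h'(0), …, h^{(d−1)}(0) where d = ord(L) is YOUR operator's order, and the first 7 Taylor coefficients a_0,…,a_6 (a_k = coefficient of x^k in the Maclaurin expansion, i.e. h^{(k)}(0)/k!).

L = (67 + 128·x + 64·x^2)·Dx + (-4 - 4·x)·Dx^2 + (4 + 8·x + 4·x^2)·Dx^3  (order 3).
h: a_k = 0, 0, 8, 8/3, -67/6, -61/15, 4661/720, …
ICs: h(0) = 0, h′(0) = 0, h′′(0) = 16.

f: a_k = 1, 1/2, -1/8, 1/16, -5/128, 7/256, -21/1024, …
g: a_k = 0, 16, 0, -128/3, 0, 512/15, 0, …
h₀=f·g: eliminate ⇒ L₀, order ≤ 1·2.
h=∫₀ˣh₀: take L = L₀·Dx.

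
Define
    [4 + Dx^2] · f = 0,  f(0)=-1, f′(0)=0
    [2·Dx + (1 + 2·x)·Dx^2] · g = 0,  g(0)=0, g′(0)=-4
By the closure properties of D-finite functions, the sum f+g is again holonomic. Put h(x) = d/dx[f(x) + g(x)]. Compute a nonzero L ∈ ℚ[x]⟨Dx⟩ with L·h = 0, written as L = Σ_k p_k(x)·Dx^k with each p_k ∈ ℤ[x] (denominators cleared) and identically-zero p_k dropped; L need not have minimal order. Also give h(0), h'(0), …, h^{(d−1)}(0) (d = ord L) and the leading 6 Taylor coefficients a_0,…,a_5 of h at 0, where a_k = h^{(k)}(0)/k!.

f: a_k = -1, 0, 2, 0, -2/3, 0, …
g: a_k = 0, -4, 4, -16/3, 8, -64/5, …
h₀=f+g: left-lcm gives L₀, ord ≤ 4.
h=h₀': d/dx-closure on L₀ ⇒ L.
L = (56 + 32·x + 32·x^2) + (12 + 40·x + 48·x^2 + 32·x^3)·Dx + (14 + 8·x + 8·x^2)·Dx^2 + (3 + 10·x + 12·x^2 + 8·x^3)·Dx^3  (order 3).
h: a_k = -4, 12, -16, 88/3, -64, 1928/15, …
ICs: h(0) = -4, h′(0) = 12, h′′(0) = -32.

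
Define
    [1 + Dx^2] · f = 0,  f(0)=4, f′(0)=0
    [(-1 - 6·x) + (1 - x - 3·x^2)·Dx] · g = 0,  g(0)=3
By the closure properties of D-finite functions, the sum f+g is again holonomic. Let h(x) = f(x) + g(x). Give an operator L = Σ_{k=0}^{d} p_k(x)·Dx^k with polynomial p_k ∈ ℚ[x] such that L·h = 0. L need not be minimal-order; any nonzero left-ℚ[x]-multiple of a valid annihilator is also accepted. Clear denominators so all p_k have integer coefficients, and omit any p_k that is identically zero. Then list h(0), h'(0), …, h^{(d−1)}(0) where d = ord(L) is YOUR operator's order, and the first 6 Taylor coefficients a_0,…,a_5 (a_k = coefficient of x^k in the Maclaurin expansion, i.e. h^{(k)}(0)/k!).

f: a_k = 4, 0, -2, 0, 1/6, 0, …
g: a_k = 3, 3, 12, 21, 57, 120, …
h₀=f+g: left-lcm gives L₀, ord ≤ 3.
L = (-43 - 292·x - 307·x^2 - 624·x^3 - 45·x^4 - 54·x^5) + (9 + 7·x + 6·x^2 - 91·x^3 - 144·x^4 - 27·x^5 - 27·x^6)·Dx + (-43 - 292·x - 307·x^2 - 624·x^3 - 45·x^4 - 54·x^5)·Dx^2 + (9 + 7·x + 6·x^2 - 91·x^3 - 144·x^4 - 27·x^5 - 27·x^6)·Dx^3  (order 3).
h: a_k = 7, 3, 10, 21, 343/6, 120, …
ICs: h(0) = 7, h′(0) = 3, h′′(0) = 20.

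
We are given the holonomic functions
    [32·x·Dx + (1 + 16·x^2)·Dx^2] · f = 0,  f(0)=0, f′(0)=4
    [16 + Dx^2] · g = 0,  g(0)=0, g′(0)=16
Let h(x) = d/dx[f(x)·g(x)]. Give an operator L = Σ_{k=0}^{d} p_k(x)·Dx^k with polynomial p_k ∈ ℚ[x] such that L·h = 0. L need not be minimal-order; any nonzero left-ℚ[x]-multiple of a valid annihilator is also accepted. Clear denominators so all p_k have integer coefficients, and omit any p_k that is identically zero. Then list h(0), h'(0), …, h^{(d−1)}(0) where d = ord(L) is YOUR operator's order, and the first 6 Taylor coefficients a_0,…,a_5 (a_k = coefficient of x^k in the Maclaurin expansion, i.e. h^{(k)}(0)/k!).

L = (14080 + 602112·x^2 + 15106048·x^4 + 50331648·x^6 + 100663296·x^8 + 268435456·x^10 + 2147483648·x^12) + (8704·x + 581632·x^3 + 9175040·x^5 + 41943040·x^7 + 167772160·x^9 + 536870912·x^11)·Dx + (960 + 43520·x^2 + 1093632·x^4 + 4849664·x^6 + 16777216·x^8 + 67108864·x^10 + 268435456·x^12)·Dx^2 + (544·x + 36352·x^3 + 573440·x^5 + 2621440·x^7 + 10485760·x^9 + 33554432·x^11)·Dx^3 + (5 + 368·x^2 + 9344·x^4 + 106496·x^6 + 655360·x^8 + 3145728·x^10 + 8388608·x^12)·Dx^4  (order 4).
h: a_k = 0, 128, 0, -2048, 0, 77824/3, …
ICs: h(0) = 0, h′(0) = 128, h′′(0) = 0, h′′′(0) = -12288.

f: a_k = 0, 4, 0, -64/3, 0, 1024/5, …
g: a_k = 0, 16, 0, -128/3, 0, 512/15, …
Product ⇒ symmetric product L₀, ord ≤ 4.
Differentiate: ansatz ord ≤ ord L₀ ⇒ L.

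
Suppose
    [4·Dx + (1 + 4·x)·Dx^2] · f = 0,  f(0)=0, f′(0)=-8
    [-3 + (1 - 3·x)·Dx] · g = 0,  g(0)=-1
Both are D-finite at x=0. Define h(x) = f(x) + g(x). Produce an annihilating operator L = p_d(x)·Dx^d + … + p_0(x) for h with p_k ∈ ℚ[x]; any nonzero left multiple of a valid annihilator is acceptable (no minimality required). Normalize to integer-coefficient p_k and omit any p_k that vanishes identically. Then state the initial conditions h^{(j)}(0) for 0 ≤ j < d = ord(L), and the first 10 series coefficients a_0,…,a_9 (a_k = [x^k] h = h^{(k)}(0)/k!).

L = (-204 - 144·x)·Dx + (-11 - 312·x - 288·x^2)·Dx^2 + (5 + 11·x - 54·x^2 - 72·x^3)·Dx^3  (order 3).
h: a_k = -1, -11, 7, -209/3, 47, -3263/5, 1909/3, -48077/7, 9823, -701435/9, …
ICs: h(0) = -1, h′(0) = -11, h′′(0) = 14.

f: a_k = 0, -8, 16, -128/3, 128, -2048/5, 4096/3, -32768/7, 16384, -524288/9, …
g: a_k = -1, -3, -9, -27, -81, -243, -729, -2187, -6561, -19683, …
L₀ := lclm(L_f,L_g); ord L₀ ≤ 2+1.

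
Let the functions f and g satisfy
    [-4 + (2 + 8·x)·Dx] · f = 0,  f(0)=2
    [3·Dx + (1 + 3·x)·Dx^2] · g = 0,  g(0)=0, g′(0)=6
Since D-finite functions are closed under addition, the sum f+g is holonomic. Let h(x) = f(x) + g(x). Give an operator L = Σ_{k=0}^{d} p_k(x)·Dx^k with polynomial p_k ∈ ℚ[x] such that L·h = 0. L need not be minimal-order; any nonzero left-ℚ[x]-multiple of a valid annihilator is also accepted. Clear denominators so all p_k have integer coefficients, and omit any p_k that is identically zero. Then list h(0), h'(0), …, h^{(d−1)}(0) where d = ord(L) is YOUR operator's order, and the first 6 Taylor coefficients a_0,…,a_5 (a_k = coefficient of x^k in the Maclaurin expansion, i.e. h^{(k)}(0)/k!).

L = 36·x·Dx + (6 + 72·x + 180·x^2)·Dx^2 + (1 + 13·x + 54·x^2 + 72·x^3)·Dx^3  (order 3).
h: a_k = 2, 10, -13, 26, -121/2, 766/5, …
ICs: h(0) = 2, h′(0) = 10, h′′(0) = -26.

f: a_k = 2, 4, -4, 8, -20, 56, …
g: a_k = 0, 6, -9, 18, -81/2, 486/5, …
Sum ⇒ L₀ = lclm(L_f,L_g) in ℚ(x)⟨Dx⟩.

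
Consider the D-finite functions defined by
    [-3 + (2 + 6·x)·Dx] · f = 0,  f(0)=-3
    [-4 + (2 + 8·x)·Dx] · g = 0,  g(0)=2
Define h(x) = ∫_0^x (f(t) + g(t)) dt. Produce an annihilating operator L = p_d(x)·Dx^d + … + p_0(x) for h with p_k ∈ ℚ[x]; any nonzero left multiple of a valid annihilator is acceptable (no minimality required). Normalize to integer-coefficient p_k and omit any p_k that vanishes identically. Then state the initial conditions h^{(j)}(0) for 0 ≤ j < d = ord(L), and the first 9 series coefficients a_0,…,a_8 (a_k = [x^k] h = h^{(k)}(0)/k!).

f: a_k = -3, -9/2, 27/8, -81/16, 1215/128, -5103/256, 45927/1024, -216513/2048, 8444007/32768, …
g: a_k = 2, 4, -4, 8, -20, 56, -168, 528, -1716, …
Weyl lclm of L_f,L_g ⇒ L₀ (ord ≤ 2).
Integrate: L := L₀·Dx.
L = -6·Dx + (7 + 24·x)·Dx^2 + (2 + 14·x + 24·x^2)·Dx^3  (order 3).
h: a_k = 0, -1, -1/4, -5/24, 47/64, -269/128, 9233/1536, -18015/1024, 864831/16384, …
ICs: h(0) = 0, h′(0) = -1, h′′(0) = -1/2.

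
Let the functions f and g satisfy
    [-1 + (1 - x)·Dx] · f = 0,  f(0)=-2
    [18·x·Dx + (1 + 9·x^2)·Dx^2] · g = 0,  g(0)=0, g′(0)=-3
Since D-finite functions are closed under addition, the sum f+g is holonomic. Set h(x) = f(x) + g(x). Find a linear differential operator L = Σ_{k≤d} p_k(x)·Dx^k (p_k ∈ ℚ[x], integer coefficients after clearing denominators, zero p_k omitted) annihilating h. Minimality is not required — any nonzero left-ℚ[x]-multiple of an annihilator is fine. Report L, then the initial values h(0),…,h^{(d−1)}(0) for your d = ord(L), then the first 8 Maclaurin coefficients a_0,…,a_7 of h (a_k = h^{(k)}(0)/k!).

L = (-18 + 72·x + 486·x^2)·Dx + (12 - 18·x - 180·x^2 + 486·x^3)·Dx^2 + (-1 - 8·x - 72·x^3 + 81·x^4)·Dx^3  (order 3).
h: a_k = -2, -5, -2, 7, -2, -253/5, -2, 2173/7, …
ICs: h(0) = -2, h′(0) = -5, h′′(0) = -4.

f: a_k = -2, -2, -2, -2, -2, -2, -2, -2, …
g: a_k = 0, -3, 0, 9, 0, -243/5, 0, 2187/7, …
Sum ⇒ L₀ = lclm(L_f,L_g) in ℚ(x)⟨Dx⟩.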